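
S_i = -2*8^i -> [-2, -16, -128, -1024, -8192]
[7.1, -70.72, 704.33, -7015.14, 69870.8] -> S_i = 7.10*(-9.96)^i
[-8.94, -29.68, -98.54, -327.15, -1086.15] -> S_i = -8.94*3.32^i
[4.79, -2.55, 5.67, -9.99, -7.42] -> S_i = Random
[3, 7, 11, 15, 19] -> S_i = 3 + 4*i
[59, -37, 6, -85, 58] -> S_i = Random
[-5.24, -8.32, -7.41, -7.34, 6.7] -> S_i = Random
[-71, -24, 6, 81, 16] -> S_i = Random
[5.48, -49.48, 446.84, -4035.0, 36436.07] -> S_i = 5.48*(-9.03)^i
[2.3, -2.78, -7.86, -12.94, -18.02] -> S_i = 2.30 + -5.08*i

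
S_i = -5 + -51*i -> [-5, -56, -107, -158, -209]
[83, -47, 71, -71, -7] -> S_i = Random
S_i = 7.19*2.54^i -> [7.19, 18.26, 46.39, 117.82, 299.27]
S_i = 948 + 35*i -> [948, 983, 1018, 1053, 1088]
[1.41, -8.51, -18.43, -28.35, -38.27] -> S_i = 1.41 + -9.92*i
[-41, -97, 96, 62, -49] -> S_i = Random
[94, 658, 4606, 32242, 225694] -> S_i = 94*7^i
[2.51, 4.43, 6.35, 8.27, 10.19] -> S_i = 2.51 + 1.92*i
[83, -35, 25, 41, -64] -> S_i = Random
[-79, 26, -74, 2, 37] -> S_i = Random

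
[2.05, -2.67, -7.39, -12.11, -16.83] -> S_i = 2.05 + -4.72*i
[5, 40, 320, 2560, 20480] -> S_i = 5*8^i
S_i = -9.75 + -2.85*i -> [-9.75, -12.6, -15.45, -18.3, -21.15]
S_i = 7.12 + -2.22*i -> [7.12, 4.9, 2.68, 0.46, -1.76]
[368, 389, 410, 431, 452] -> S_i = 368 + 21*i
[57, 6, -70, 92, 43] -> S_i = Random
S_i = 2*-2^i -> [2, -4, 8, -16, 32]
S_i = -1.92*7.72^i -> [-1.92, -14.82, -114.43, -883.39, -6819.78]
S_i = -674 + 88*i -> [-674, -586, -498, -410, -322]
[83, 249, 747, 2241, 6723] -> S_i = 83*3^i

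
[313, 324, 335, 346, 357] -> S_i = 313 + 11*i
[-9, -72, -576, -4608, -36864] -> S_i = -9*8^i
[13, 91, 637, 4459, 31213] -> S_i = 13*7^i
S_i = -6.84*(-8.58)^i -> [-6.84, 58.69, -503.54, 4320.34, -37068.52]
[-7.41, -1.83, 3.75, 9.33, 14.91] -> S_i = -7.41 + 5.58*i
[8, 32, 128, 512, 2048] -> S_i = 8*4^i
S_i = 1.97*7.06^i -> [1.97, 13.91, 98.19, 693.23, 4894.24]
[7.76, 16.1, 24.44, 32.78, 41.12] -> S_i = 7.76 + 8.34*i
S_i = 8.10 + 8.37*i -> [8.1, 16.47, 24.84, 33.21, 41.58]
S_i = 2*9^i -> [2, 18, 162, 1458, 13122]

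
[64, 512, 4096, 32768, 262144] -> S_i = 64*8^i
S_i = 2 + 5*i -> [2, 7, 12, 17, 22]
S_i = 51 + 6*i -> [51, 57, 63, 69, 75]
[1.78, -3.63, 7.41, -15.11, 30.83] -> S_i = 1.78*(-2.04)^i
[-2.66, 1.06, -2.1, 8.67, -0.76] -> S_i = Random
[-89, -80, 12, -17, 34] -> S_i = Random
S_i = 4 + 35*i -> [4, 39, 74, 109, 144]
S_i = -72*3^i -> [-72, -216, -648, -1944, -5832]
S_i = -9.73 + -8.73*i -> [-9.73, -18.46, -27.19, -35.92, -44.65]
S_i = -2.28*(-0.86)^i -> [-2.28, 1.96, -1.69, 1.45, -1.25]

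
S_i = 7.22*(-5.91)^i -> [7.22, -42.67, 252.18, -1490.39, 8808.2]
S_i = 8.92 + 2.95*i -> [8.92, 11.87, 14.82, 17.77, 20.72]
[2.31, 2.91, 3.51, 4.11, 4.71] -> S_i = 2.31 + 0.60*i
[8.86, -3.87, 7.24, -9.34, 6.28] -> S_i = Random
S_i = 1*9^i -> [1, 9, 81, 729, 6561]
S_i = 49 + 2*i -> [49, 51, 53, 55, 57]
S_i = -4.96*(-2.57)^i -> [-4.96, 12.75, -32.76, 84.19, -216.38]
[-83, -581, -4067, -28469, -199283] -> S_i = -83*7^i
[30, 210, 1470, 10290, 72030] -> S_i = 30*7^i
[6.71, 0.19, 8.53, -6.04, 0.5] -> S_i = Random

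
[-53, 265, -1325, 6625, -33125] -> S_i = -53*-5^i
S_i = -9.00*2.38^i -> [-9.0, -21.42, -50.98, -121.33, -288.77]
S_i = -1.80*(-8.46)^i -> [-1.8, 15.23, -128.83, 1089.89, -9220.49]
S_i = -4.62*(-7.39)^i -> [-4.62, 34.14, -252.31, 1864.56, -13779.06]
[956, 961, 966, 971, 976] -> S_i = 956 + 5*i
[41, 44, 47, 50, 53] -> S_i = 41 + 3*i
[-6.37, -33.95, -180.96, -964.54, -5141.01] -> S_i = -6.37*5.33^i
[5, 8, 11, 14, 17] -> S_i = 5 + 3*i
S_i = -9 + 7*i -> [-9, -2, 5, 12, 19]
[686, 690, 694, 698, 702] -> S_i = 686 + 4*i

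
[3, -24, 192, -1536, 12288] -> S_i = 3*-8^i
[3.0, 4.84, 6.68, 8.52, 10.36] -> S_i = 3.00 + 1.84*i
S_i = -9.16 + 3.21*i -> [-9.16, -5.95, -2.74, 0.47, 3.68]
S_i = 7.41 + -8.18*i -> [7.41, -0.77, -8.95, -17.13, -25.31]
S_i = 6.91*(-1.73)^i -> [6.91, -11.95, 20.68, -35.78, 61.9]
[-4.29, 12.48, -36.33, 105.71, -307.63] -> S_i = -4.29*(-2.91)^i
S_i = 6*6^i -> [6, 36, 216, 1296, 7776]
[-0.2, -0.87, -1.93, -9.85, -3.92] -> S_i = Random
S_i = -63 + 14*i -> [-63, -49, -35, -21, -7]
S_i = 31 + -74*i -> [31, -43, -117, -191, -265]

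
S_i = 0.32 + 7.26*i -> [0.32, 7.58, 14.84, 22.1, 29.36]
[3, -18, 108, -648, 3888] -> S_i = 3*-6^i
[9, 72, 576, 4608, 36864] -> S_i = 9*8^i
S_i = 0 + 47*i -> [0, 47, 94, 141, 188]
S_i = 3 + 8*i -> [3, 11, 19, 27, 35]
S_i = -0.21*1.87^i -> [-0.21, -0.39, -0.73, -1.37, -2.57]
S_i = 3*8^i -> [3, 24, 192, 1536, 12288]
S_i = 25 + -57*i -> [25, -32, -89, -146, -203]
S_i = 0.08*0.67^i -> [0.08, 0.05, 0.04, 0.02, 0.02]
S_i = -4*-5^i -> [-4, 20, -100, 500, -2500]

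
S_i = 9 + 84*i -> [9, 93, 177, 261, 345]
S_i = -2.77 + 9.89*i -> [-2.77, 7.12, 17.01, 26.9, 36.79]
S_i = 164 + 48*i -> [164, 212, 260, 308, 356]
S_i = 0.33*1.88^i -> [0.33, 0.62, 1.17, 2.19, 4.12]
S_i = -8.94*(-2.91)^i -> [-8.94, 26.02, -75.7, 220.3, -641.08]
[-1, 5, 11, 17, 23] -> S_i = -1 + 6*i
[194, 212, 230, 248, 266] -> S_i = 194 + 18*i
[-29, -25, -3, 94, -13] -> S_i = Random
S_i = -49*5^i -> [-49, -245, -1225, -6125, -30625]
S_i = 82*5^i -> [82, 410, 2050, 10250, 51250]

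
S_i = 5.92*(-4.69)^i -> [5.92, -27.76, 130.22, -610.72, 2864.26]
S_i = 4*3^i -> [4, 12, 36, 108, 324]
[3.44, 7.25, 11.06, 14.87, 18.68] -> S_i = 3.44 + 3.81*i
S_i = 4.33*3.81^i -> [4.33, 16.5, 62.85, 239.48, 912.41]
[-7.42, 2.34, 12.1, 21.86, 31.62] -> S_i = -7.42 + 9.76*i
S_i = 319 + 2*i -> [319, 321, 323, 325, 327]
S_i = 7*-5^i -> [7, -35, 175, -875, 4375]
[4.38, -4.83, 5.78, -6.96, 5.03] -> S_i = Random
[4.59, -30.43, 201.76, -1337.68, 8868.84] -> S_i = 4.59*(-6.63)^i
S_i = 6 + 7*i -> [6, 13, 20, 27, 34]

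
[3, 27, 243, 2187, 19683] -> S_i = 3*9^i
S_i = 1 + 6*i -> [1, 7, 13, 19, 25]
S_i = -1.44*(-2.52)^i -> [-1.44, 3.63, -9.14, 23.04, -58.07]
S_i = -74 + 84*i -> [-74, 10, 94, 178, 262]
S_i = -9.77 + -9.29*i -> [-9.77, -19.06, -28.35, -37.64, -46.93]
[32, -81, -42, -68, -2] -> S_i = Random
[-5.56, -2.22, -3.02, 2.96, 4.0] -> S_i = Random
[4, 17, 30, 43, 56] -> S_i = 4 + 13*i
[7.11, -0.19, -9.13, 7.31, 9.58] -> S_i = Random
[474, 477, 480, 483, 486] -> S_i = 474 + 3*i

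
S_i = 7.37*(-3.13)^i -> [7.37, -23.07, 72.2, -226.0, 707.37]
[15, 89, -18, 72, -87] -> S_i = Random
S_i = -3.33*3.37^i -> [-3.33, -11.22, -37.82, -127.45, -429.5]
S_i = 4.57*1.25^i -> [4.57, 5.71, 7.14, 8.93, 11.16]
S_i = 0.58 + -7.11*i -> [0.58, -6.53, -13.64, -20.75, -27.86]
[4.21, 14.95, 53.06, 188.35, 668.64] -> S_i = 4.21*3.55^i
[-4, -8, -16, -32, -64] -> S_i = -4*2^i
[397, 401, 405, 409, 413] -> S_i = 397 + 4*i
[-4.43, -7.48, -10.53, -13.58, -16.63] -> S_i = -4.43 + -3.05*i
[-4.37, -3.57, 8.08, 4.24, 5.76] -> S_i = Random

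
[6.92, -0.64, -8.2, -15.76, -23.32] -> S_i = 6.92 + -7.56*i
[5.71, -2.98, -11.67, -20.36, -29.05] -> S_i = 5.71 + -8.69*i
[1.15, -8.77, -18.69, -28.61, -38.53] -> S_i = 1.15 + -9.92*i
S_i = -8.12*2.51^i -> [-8.12, -20.38, -51.16, -128.4, -322.29]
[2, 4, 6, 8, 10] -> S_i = 2 + 2*i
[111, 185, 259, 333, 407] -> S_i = 111 + 74*i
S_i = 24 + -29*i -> [24, -5, -34, -63, -92]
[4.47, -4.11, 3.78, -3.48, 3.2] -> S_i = 4.47*(-0.92)^i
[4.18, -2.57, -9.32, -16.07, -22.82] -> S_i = 4.18 + -6.75*i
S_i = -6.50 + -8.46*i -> [-6.5, -14.96, -23.42, -31.88, -40.34]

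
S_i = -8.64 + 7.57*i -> [-8.64, -1.07, 6.5, 14.07, 21.64]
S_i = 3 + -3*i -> [3, 0, -3, -6, -9]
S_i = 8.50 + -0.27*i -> [8.5, 8.23, 7.96, 7.69, 7.42]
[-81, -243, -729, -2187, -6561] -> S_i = -81*3^i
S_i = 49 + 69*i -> [49, 118, 187, 256, 325]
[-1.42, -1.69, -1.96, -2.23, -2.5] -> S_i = -1.42 + -0.27*i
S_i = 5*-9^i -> [5, -45, 405, -3645, 32805]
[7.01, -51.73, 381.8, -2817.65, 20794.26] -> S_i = 7.01*(-7.38)^i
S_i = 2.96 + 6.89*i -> [2.96, 9.85, 16.74, 23.63, 30.52]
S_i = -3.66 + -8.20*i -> [-3.66, -11.86, -20.06, -28.26, -36.46]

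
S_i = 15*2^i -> [15, 30, 60, 120, 240]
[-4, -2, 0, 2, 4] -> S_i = -4 + 2*i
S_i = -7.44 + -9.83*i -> [-7.44, -17.27, -27.1, -36.93, -46.76]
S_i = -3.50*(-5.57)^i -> [-3.5, 19.5, -108.59, 604.83, -3368.91]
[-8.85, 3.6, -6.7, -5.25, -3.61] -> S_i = Random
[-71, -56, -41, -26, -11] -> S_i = -71 + 15*i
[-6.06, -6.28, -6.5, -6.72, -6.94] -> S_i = -6.06 + -0.22*i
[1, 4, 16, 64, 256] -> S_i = 1*4^i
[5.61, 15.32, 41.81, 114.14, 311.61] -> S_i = 5.61*2.73^i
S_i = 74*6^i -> [74, 444, 2664, 15984, 95904]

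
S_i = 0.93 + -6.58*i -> [0.93, -5.65, -12.23, -18.81, -25.39]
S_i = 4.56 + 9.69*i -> [4.56, 14.25, 23.94, 33.63, 43.32]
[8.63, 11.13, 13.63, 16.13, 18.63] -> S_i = 8.63 + 2.50*i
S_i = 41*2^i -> [41, 82, 164, 328, 656]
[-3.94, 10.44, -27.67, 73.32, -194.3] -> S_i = -3.94*(-2.65)^i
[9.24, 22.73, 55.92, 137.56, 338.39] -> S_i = 9.24*2.46^i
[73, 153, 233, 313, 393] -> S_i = 73 + 80*i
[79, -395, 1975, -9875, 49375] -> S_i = 79*-5^i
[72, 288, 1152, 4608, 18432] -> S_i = 72*4^i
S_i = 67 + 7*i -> [67, 74, 81, 88, 95]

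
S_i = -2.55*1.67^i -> [-2.55, -4.26, -7.11, -11.88, -19.83]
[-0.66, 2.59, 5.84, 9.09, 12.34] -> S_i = -0.66 + 3.25*i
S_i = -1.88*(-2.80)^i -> [-1.88, 5.26, -14.74, 41.27, -115.56]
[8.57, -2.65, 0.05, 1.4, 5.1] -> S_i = Random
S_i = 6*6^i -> [6, 36, 216, 1296, 7776]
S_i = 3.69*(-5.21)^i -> [3.69, -19.22, 100.16, -521.84, 2718.8]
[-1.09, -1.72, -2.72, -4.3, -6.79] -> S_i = -1.09*1.58^i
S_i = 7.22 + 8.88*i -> [7.22, 16.1, 24.98, 33.86, 42.74]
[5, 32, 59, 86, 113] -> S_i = 5 + 27*i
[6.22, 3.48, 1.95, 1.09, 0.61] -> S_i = 6.22*0.56^i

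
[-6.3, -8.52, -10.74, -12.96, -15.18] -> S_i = -6.30 + -2.22*i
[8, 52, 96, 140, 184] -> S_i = 8 + 44*i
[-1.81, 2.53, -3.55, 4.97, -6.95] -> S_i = -1.81*(-1.40)^i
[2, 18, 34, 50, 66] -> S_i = 2 + 16*i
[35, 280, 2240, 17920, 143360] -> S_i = 35*8^i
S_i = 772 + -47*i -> [772, 725, 678, 631, 584]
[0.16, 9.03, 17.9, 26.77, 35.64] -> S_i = 0.16 + 8.87*i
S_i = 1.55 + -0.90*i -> [1.55, 0.65, -0.25, -1.15, -2.05]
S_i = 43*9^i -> [43, 387, 3483, 31347, 282123]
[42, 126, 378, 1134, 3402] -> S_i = 42*3^i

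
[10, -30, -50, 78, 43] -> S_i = Random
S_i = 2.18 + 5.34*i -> [2.18, 7.52, 12.86, 18.2, 23.54]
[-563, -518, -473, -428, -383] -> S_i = -563 + 45*i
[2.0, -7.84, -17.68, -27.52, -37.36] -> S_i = 2.00 + -9.84*i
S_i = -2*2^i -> [-2, -4, -8, -16, -32]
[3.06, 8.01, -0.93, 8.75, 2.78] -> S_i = Random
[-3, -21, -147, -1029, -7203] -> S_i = -3*7^i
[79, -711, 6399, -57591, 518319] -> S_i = 79*-9^i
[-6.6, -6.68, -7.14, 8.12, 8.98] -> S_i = Random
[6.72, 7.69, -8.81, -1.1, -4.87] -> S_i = Random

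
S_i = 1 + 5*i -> [1, 6, 11, 16, 21]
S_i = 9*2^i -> [9, 18, 36, 72, 144]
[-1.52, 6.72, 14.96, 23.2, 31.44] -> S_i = -1.52 + 8.24*i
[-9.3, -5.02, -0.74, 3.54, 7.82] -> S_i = -9.30 + 4.28*i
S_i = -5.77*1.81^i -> [-5.77, -10.44, -18.9, -34.21, -61.93]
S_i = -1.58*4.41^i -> [-1.58, -6.97, -30.73, -135.51, -597.6]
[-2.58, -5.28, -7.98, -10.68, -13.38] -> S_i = -2.58 + -2.70*i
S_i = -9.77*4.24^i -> [-9.77, -41.42, -175.64, -744.72, -3157.61]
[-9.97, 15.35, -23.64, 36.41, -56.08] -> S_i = -9.97*(-1.54)^i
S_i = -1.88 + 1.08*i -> [-1.88, -0.8, 0.28, 1.36, 2.44]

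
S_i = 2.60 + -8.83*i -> [2.6, -6.23, -15.06, -23.89, -32.72]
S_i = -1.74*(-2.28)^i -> [-1.74, 3.97, -9.05, 20.62, -47.02]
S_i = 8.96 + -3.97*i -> [8.96, 4.99, 1.02, -2.95, -6.92]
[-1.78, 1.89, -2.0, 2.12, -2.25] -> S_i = -1.78*(-1.06)^i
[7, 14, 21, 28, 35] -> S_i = 7 + 7*i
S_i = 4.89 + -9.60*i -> [4.89, -4.71, -14.31, -23.91, -33.51]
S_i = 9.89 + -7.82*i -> [9.89, 2.07, -5.75, -13.57, -21.39]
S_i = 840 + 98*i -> [840, 938, 1036, 1134, 1232]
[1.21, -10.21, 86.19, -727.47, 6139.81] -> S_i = 1.21*(-8.44)^i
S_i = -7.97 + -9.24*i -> [-7.97, -17.21, -26.45, -35.69, -44.93]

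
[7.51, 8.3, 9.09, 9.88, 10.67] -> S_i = 7.51 + 0.79*i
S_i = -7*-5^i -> [-7, 35, -175, 875, -4375]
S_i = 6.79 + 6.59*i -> [6.79, 13.38, 19.97, 26.56, 33.15]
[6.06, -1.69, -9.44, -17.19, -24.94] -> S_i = 6.06 + -7.75*i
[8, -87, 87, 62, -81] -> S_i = Random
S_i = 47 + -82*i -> [47, -35, -117, -199, -281]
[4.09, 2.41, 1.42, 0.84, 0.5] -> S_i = 4.09*0.59^i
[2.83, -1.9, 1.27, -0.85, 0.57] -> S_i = 2.83*(-0.67)^i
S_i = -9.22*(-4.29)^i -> [-9.22, 39.55, -169.69, 727.95, -3122.91]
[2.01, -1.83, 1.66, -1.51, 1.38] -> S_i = 2.01*(-0.91)^i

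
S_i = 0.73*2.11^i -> [0.73, 1.54, 3.25, 6.86, 14.47]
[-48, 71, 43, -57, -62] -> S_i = Random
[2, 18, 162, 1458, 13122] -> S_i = 2*9^i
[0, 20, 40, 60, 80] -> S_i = 0 + 20*i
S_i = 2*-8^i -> [2, -16, 128, -1024, 8192]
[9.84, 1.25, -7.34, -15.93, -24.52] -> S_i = 9.84 + -8.59*i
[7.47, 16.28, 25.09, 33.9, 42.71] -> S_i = 7.47 + 8.81*i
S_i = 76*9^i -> [76, 684, 6156, 55404, 498636]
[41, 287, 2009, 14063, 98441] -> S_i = 41*7^i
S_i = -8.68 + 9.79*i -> [-8.68, 1.11, 10.9, 20.69, 30.48]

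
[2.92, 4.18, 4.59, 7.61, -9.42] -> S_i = Random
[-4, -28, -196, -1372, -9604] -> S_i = -4*7^i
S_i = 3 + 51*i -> [3, 54, 105, 156, 207]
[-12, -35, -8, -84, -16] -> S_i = Random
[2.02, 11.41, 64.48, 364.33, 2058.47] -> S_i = 2.02*5.65^i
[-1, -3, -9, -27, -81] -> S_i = -1*3^i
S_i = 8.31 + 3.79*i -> [8.31, 12.1, 15.89, 19.68, 23.47]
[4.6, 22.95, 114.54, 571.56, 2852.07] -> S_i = 4.60*4.99^i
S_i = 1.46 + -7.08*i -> [1.46, -5.62, -12.7, -19.78, -26.86]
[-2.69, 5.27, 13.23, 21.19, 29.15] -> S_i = -2.69 + 7.96*i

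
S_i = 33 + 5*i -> [33, 38, 43, 48, 53]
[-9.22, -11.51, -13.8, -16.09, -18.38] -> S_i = -9.22 + -2.29*i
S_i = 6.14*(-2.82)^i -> [6.14, -17.31, 48.83, -137.69, 388.3]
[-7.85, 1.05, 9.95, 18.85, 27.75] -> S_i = -7.85 + 8.90*i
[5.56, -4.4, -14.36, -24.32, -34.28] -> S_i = 5.56 + -9.96*i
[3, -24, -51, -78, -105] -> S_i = 3 + -27*i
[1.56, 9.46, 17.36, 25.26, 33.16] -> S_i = 1.56 + 7.90*i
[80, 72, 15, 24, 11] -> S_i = Random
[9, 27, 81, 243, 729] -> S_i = 9*3^i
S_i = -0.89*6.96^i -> [-0.89, -6.19, -43.11, -300.07, -2088.46]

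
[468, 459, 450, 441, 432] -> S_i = 468 + -9*i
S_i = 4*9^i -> [4, 36, 324, 2916, 26244]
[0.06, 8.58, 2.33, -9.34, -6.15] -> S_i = Random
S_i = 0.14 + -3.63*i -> [0.14, -3.49, -7.12, -10.75, -14.38]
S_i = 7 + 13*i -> [7, 20, 33, 46, 59]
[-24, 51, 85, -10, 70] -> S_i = Random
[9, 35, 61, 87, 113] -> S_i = 9 + 26*i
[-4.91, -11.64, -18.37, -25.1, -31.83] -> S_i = -4.91 + -6.73*i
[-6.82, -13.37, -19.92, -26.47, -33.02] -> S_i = -6.82 + -6.55*i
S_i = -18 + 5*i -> [-18, -13, -8, -3, 2]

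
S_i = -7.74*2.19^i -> [-7.74, -16.95, -37.12, -81.3, -178.04]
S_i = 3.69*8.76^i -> [3.69, 32.32, 283.16, 2480.5, 21729.15]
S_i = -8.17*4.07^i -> [-8.17, -33.25, -135.34, -550.81, -2241.81]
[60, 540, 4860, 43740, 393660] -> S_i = 60*9^i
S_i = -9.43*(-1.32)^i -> [-9.43, 12.45, -16.43, 21.69, -28.63]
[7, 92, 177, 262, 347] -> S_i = 7 + 85*i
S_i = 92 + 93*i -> [92, 185, 278, 371, 464]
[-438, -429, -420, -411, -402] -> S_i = -438 + 9*i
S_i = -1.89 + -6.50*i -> [-1.89, -8.39, -14.89, -21.39, -27.89]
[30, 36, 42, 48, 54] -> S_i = 30 + 6*i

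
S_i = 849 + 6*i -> [849, 855, 861, 867, 873]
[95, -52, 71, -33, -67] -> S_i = Random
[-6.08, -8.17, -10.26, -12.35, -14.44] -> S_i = -6.08 + -2.09*i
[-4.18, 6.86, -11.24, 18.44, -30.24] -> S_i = -4.18*(-1.64)^i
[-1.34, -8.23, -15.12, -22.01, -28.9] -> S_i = -1.34 + -6.89*i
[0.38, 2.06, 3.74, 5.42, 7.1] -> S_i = 0.38 + 1.68*i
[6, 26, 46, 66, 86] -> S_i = 6 + 20*i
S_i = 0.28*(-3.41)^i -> [0.28, -0.95, 3.26, -11.1, 37.86]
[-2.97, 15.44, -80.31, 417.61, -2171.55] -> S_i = -2.97*(-5.20)^i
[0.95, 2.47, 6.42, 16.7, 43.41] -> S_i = 0.95*2.60^i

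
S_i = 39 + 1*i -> [39, 40, 41, 42, 43]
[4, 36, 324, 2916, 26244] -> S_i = 4*9^i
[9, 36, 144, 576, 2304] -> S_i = 9*4^i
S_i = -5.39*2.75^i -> [-5.39, -14.82, -40.76, -112.1, -308.26]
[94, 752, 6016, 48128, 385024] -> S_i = 94*8^i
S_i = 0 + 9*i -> [0, 9, 18, 27, 36]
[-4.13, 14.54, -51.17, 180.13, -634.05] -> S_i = -4.13*(-3.52)^i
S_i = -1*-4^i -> [-1, 4, -16, 64, -256]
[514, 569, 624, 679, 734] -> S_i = 514 + 55*i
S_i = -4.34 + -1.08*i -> [-4.34, -5.42, -6.5, -7.58, -8.66]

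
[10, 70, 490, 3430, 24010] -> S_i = 10*7^i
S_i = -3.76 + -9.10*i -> [-3.76, -12.86, -21.96, -31.06, -40.16]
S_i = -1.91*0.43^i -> [-1.91, -0.82, -0.35, -0.15, -0.07]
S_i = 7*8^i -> [7, 56, 448, 3584, 28672]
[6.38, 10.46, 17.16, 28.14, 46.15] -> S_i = 6.38*1.64^i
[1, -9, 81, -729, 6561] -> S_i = 1*-9^i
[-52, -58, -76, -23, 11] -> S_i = Random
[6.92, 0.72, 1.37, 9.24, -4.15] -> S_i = Random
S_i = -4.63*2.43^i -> [-4.63, -11.25, -27.34, -66.44, -161.44]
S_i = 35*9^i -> [35, 315, 2835, 25515, 229635]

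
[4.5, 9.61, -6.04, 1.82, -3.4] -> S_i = Random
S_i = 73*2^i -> [73, 146, 292, 584, 1168]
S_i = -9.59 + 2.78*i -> [-9.59, -6.81, -4.03, -1.25, 1.53]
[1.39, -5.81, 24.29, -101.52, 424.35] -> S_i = 1.39*(-4.18)^i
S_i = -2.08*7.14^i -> [-2.08, -14.85, -106.04, -757.11, -5405.75]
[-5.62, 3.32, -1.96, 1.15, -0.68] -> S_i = -5.62*(-0.59)^i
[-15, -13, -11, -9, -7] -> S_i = -15 + 2*i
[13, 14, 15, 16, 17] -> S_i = 13 + 1*i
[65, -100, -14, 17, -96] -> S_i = Random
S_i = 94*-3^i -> [94, -282, 846, -2538, 7614]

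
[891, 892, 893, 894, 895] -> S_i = 891 + 1*i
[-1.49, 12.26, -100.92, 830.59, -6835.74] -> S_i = -1.49*(-8.23)^i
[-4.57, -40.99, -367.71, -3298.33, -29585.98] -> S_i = -4.57*8.97^i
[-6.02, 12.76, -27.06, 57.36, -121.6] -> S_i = -6.02*(-2.12)^i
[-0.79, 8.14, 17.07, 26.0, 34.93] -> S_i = -0.79 + 8.93*i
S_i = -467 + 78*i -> [-467, -389, -311, -233, -155]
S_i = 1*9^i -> [1, 9, 81, 729, 6561]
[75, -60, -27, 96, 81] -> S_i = Random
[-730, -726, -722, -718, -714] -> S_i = -730 + 4*i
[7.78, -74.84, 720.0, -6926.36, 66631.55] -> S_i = 7.78*(-9.62)^i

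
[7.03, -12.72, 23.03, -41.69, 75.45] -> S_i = 7.03*(-1.81)^i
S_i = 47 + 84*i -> [47, 131, 215, 299, 383]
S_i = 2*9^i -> [2, 18, 162, 1458, 13122]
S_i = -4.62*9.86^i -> [-4.62, -45.55, -449.15, -4428.66, -43666.63]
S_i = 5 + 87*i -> [5, 92, 179, 266, 353]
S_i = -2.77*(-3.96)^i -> [-2.77, 10.97, -43.44, 172.01, -681.18]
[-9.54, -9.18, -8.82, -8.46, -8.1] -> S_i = -9.54 + 0.36*i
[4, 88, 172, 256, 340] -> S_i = 4 + 84*i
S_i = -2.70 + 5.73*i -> [-2.7, 3.03, 8.76, 14.49, 20.22]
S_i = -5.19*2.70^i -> [-5.19, -14.01, -37.84, -102.15, -275.82]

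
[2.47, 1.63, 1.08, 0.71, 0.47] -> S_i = 2.47*0.66^i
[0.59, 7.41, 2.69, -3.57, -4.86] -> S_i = Random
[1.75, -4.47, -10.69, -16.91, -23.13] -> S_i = 1.75 + -6.22*i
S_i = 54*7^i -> [54, 378, 2646, 18522, 129654]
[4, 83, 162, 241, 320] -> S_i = 4 + 79*i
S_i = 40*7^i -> [40, 280, 1960, 13720, 96040]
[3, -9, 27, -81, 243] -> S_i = 3*-3^i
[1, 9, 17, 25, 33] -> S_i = 1 + 8*i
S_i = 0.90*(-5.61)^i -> [0.9, -5.05, 28.32, -158.9, 891.44]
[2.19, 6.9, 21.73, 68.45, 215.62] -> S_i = 2.19*3.15^i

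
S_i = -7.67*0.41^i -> [-7.67, -3.14, -1.29, -0.53, -0.22]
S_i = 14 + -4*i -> [14, 10, 6, 2, -2]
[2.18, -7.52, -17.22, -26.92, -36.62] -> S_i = 2.18 + -9.70*i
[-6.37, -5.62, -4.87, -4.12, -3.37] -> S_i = -6.37 + 0.75*i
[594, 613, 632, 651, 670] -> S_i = 594 + 19*i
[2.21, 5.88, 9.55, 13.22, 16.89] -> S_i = 2.21 + 3.67*i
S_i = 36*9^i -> [36, 324, 2916, 26244, 236196]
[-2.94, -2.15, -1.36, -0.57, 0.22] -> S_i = -2.94 + 0.79*i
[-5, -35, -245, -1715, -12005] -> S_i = -5*7^i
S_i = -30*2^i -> [-30, -60, -120, -240, -480]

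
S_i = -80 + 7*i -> [-80, -73, -66, -59, -52]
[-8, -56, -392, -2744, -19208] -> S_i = -8*7^i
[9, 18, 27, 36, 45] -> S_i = 9 + 9*i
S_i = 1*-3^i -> [1, -3, 9, -27, 81]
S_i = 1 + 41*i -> [1, 42, 83, 124, 165]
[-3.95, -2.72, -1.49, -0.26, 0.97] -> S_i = -3.95 + 1.23*i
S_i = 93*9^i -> [93, 837, 7533, 67797, 610173]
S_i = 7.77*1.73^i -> [7.77, 13.44, 23.25, 40.23, 69.6]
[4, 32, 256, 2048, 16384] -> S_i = 4*8^i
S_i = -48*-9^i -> [-48, 432, -3888, 34992, -314928]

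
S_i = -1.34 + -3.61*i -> [-1.34, -4.95, -8.56, -12.17, -15.78]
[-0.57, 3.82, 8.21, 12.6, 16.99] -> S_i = -0.57 + 4.39*i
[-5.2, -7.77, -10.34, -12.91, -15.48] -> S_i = -5.20 + -2.57*i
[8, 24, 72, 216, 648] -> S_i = 8*3^i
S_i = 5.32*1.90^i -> [5.32, 10.11, 19.21, 36.49, 69.33]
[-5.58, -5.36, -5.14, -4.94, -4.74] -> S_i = -5.58*0.96^i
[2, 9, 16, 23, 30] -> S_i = 2 + 7*i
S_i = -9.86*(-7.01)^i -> [-9.86, 69.12, -484.52, 3396.49, -23809.43]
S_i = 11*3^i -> [11, 33, 99, 297, 891]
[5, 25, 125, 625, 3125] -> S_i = 5*5^i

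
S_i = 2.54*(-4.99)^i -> [2.54, -12.67, 63.25, -315.6, 1574.84]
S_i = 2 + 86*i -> [2, 88, 174, 260, 346]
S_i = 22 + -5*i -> [22, 17, 12, 7, 2]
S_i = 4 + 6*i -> [4, 10, 16, 22, 28]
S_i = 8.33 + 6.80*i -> [8.33, 15.13, 21.93, 28.73, 35.53]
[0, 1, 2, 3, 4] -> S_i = 0 + 1*i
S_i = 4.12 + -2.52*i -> [4.12, 1.6, -0.92, -3.44, -5.96]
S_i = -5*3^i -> [-5, -15, -45, -135, -405]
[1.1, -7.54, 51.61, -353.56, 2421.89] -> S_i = 1.10*(-6.85)^i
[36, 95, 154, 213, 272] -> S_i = 36 + 59*i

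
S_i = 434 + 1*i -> [434, 435, 436, 437, 438]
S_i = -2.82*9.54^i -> [-2.82, -26.9, -256.65, -2448.47, -23358.37]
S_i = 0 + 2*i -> [0, 2, 4, 6, 8]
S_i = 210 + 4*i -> [210, 214, 218, 222, 226]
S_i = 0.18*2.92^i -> [0.18, 0.53, 1.53, 4.48, 13.09]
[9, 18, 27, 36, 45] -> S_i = 9 + 9*i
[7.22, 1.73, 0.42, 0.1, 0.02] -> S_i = 7.22*0.24^i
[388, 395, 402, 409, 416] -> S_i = 388 + 7*i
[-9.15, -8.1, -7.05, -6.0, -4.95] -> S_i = -9.15 + 1.05*i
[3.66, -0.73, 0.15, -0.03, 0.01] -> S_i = 3.66*(-0.20)^i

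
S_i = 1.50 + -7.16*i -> [1.5, -5.66, -12.82, -19.98, -27.14]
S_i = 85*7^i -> [85, 595, 4165, 29155, 204085]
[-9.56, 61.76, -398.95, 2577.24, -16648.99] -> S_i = -9.56*(-6.46)^i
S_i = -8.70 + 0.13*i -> [-8.7, -8.57, -8.44, -8.31, -8.18]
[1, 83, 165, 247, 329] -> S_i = 1 + 82*i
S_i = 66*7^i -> [66, 462, 3234, 22638, 158466]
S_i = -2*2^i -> [-2, -4, -8, -16, -32]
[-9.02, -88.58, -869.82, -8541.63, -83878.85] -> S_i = -9.02*9.82^i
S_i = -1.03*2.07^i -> [-1.03, -2.13, -4.41, -9.14, -18.91]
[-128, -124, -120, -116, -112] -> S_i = -128 + 4*i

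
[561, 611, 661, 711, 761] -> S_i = 561 + 50*i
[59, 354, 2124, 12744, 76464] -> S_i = 59*6^i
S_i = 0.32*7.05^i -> [0.32, 2.26, 15.9, 112.13, 790.51]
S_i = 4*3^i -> [4, 12, 36, 108, 324]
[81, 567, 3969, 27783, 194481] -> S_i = 81*7^i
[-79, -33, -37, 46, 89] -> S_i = Random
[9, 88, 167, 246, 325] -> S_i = 9 + 79*i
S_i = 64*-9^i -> [64, -576, 5184, -46656, 419904]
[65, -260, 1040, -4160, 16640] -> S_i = 65*-4^i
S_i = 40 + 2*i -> [40, 42, 44, 46, 48]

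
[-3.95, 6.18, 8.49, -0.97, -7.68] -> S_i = Random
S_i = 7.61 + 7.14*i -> [7.61, 14.75, 21.89, 29.03, 36.17]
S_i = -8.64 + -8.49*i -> [-8.64, -17.13, -25.62, -34.11, -42.6]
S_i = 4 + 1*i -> [4, 5, 6, 7, 8]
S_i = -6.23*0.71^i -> [-6.23, -4.42, -3.14, -2.23, -1.58]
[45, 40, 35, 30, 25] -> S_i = 45 + -5*i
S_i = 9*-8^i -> [9, -72, 576, -4608, 36864]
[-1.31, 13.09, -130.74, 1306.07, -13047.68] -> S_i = -1.31*(-9.99)^i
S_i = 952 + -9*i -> [952, 943, 934, 925, 916]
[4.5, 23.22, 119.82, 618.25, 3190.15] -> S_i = 4.50*5.16^i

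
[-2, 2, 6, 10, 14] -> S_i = -2 + 4*i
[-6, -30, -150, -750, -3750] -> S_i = -6*5^i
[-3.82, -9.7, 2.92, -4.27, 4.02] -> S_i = Random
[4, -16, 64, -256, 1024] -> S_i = 4*-4^i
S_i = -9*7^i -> [-9, -63, -441, -3087, -21609]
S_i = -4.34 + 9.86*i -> [-4.34, 5.52, 15.38, 25.24, 35.1]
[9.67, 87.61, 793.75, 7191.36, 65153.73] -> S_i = 9.67*9.06^i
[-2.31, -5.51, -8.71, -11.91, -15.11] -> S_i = -2.31 + -3.20*i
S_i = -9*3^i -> [-9, -27, -81, -243, -729]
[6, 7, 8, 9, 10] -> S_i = 6 + 1*i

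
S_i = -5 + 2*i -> [-5, -3, -1, 1, 3]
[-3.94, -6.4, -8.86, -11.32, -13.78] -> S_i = -3.94 + -2.46*i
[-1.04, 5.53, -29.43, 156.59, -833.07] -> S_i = -1.04*(-5.32)^i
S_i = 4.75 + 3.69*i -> [4.75, 8.44, 12.13, 15.82, 19.51]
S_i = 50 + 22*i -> [50, 72, 94, 116, 138]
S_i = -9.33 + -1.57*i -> [-9.33, -10.9, -12.47, -14.04, -15.61]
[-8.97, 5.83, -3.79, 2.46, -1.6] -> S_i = -8.97*(-0.65)^i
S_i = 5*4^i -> [5, 20, 80, 320, 1280]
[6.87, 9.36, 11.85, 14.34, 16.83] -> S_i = 6.87 + 2.49*i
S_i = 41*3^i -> [41, 123, 369, 1107, 3321]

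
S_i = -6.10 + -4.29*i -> [-6.1, -10.39, -14.68, -18.97, -23.26]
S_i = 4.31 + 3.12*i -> [4.31, 7.43, 10.55, 13.67, 16.79]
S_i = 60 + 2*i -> [60, 62, 64, 66, 68]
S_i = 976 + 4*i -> [976, 980, 984, 988, 992]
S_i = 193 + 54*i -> [193, 247, 301, 355, 409]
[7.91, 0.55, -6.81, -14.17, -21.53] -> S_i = 7.91 + -7.36*i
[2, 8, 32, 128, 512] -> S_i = 2*4^i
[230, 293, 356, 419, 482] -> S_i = 230 + 63*i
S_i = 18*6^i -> [18, 108, 648, 3888, 23328]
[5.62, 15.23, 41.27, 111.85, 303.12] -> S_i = 5.62*2.71^i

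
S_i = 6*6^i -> [6, 36, 216, 1296, 7776]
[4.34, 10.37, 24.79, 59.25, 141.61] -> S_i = 4.34*2.39^i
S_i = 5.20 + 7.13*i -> [5.2, 12.33, 19.46, 26.59, 33.72]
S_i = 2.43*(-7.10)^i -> [2.43, -17.25, 122.5, -869.72, 6175.04]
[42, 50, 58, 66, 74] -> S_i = 42 + 8*i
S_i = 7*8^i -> [7, 56, 448, 3584, 28672]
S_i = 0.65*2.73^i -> [0.65, 1.77, 4.84, 13.23, 36.1]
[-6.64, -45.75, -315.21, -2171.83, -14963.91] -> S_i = -6.64*6.89^i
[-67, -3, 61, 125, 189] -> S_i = -67 + 64*i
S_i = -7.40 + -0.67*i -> [-7.4, -8.07, -8.74, -9.41, -10.08]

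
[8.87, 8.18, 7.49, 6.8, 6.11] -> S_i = 8.87 + -0.69*i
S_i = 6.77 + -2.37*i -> [6.77, 4.4, 2.03, -0.34, -2.71]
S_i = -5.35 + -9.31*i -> [-5.35, -14.66, -23.97, -33.28, -42.59]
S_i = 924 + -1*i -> [924, 923, 922, 921, 920]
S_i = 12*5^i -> [12, 60, 300, 1500, 7500]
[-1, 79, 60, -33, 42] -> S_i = Random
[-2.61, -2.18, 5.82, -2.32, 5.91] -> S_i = Random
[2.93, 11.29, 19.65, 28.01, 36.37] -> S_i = 2.93 + 8.36*i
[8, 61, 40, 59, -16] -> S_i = Random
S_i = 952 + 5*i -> [952, 957, 962, 967, 972]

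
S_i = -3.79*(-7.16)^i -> [-3.79, 27.14, -194.3, 1391.16, -9960.73]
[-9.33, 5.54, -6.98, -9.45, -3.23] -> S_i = Random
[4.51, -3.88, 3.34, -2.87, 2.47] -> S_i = 4.51*(-0.86)^i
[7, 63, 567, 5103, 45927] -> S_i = 7*9^i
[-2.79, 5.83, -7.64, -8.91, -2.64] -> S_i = Random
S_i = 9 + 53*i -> [9, 62, 115, 168, 221]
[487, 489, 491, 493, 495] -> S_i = 487 + 2*i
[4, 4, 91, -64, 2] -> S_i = Random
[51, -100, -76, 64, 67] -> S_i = Random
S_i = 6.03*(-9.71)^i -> [6.03, -58.55, 568.53, -5520.46, 53603.63]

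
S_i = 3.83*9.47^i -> [3.83, 36.27, 343.48, 3252.74, 30803.4]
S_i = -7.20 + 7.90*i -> [-7.2, 0.7, 8.6, 16.5, 24.4]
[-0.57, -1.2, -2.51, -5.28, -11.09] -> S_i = -0.57*2.10^i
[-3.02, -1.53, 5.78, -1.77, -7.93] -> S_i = Random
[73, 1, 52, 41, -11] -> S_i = Random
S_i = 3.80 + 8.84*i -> [3.8, 12.64, 21.48, 30.32, 39.16]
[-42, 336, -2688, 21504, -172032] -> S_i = -42*-8^i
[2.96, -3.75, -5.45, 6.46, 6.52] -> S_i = Random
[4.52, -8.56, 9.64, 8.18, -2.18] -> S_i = Random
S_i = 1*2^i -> [1, 2, 4, 8, 16]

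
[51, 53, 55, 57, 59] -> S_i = 51 + 2*i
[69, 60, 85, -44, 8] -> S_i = Random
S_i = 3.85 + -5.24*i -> [3.85, -1.39, -6.63, -11.87, -17.11]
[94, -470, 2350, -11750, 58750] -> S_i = 94*-5^i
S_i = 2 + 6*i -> [2, 8, 14, 20, 26]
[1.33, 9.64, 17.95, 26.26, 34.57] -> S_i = 1.33 + 8.31*i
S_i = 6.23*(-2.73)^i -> [6.23, -17.01, 46.43, -126.76, 346.05]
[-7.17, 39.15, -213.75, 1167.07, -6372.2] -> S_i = -7.17*(-5.46)^i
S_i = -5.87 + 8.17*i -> [-5.87, 2.3, 10.47, 18.64, 26.81]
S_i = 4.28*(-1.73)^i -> [4.28, -7.4, 12.81, -22.16, 38.34]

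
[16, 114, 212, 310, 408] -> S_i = 16 + 98*i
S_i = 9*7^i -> [9, 63, 441, 3087, 21609]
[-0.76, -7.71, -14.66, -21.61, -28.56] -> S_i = -0.76 + -6.95*i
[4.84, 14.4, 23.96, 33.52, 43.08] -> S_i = 4.84 + 9.56*i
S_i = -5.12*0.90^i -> [-5.12, -4.61, -4.15, -3.73, -3.36]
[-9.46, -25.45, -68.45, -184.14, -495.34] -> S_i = -9.46*2.69^i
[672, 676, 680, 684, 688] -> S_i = 672 + 4*i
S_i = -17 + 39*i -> [-17, 22, 61, 100, 139]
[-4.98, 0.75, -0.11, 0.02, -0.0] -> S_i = -4.98*(-0.15)^i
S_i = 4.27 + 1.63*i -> [4.27, 5.9, 7.53, 9.16, 10.79]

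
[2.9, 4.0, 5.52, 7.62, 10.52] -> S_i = 2.90*1.38^i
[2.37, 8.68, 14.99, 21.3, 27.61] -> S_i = 2.37 + 6.31*i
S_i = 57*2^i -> [57, 114, 228, 456, 912]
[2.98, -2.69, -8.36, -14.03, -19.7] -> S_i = 2.98 + -5.67*i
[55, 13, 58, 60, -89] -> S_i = Random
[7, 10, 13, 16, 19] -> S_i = 7 + 3*i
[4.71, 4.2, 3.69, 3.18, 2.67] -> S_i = 4.71 + -0.51*i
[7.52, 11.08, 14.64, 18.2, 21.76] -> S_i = 7.52 + 3.56*i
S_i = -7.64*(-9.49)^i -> [-7.64, 72.5, -688.06, 6529.68, -61966.68]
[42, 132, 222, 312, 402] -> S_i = 42 + 90*i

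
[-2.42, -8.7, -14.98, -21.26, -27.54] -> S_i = -2.42 + -6.28*i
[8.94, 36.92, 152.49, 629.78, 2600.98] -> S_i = 8.94*4.13^i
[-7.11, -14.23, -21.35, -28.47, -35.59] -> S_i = -7.11 + -7.12*i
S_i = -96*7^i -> [-96, -672, -4704, -32928, -230496]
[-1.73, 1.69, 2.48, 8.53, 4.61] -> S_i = Random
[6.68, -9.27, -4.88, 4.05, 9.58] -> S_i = Random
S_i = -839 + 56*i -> [-839, -783, -727, -671, -615]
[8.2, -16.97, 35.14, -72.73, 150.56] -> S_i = 8.20*(-2.07)^i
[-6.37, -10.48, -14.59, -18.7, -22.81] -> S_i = -6.37 + -4.11*i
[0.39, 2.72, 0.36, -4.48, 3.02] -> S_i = Random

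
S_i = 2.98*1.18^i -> [2.98, 3.52, 4.15, 4.9, 5.78]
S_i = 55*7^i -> [55, 385, 2695, 18865, 132055]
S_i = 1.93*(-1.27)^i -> [1.93, -2.45, 3.11, -3.95, 5.02]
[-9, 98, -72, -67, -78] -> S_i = Random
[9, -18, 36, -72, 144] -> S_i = 9*-2^i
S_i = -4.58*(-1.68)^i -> [-4.58, 7.69, -12.93, 21.72, -36.48]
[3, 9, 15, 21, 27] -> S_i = 3 + 6*i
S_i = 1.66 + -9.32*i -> [1.66, -7.66, -16.98, -26.3, -35.62]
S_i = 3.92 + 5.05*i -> [3.92, 8.97, 14.02, 19.07, 24.12]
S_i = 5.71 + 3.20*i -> [5.71, 8.91, 12.11, 15.31, 18.51]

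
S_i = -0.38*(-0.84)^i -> [-0.38, 0.32, -0.27, 0.23, -0.19]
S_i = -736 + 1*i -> [-736, -735, -734, -733, -732]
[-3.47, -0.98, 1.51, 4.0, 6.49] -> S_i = -3.47 + 2.49*i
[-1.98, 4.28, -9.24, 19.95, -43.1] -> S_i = -1.98*(-2.16)^i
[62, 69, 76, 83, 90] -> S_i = 62 + 7*i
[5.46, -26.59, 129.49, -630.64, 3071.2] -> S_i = 5.46*(-4.87)^i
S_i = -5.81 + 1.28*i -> [-5.81, -4.53, -3.25, -1.97, -0.69]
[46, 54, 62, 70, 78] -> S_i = 46 + 8*i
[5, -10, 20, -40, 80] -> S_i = 5*-2^i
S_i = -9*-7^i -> [-9, 63, -441, 3087, -21609]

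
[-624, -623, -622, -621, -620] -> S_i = -624 + 1*i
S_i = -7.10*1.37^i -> [-7.1, -9.73, -13.33, -18.26, -25.01]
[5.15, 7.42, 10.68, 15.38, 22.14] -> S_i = 5.15*1.44^i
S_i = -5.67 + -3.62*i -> [-5.67, -9.29, -12.91, -16.53, -20.15]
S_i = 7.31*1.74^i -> [7.31, 12.72, 22.13, 38.51, 67.01]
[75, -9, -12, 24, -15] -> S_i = Random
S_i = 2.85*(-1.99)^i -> [2.85, -5.67, 11.29, -22.46, 44.69]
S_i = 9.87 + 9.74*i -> [9.87, 19.61, 29.35, 39.09, 48.83]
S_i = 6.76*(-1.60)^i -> [6.76, -10.82, 17.31, -27.69, 44.3]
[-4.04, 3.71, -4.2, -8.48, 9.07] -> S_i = Random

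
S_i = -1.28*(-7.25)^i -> [-1.28, 9.28, -67.28, 487.78, -3536.4]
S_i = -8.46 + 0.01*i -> [-8.46, -8.45, -8.44, -8.43, -8.42]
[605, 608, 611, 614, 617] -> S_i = 605 + 3*i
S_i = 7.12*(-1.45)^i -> [7.12, -10.32, 14.97, -21.71, 31.47]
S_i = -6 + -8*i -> [-6, -14, -22, -30, -38]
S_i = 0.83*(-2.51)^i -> [0.83, -2.08, 5.23, -13.12, 32.94]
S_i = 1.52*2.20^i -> [1.52, 3.34, 7.36, 16.18, 35.61]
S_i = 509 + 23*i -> [509, 532, 555, 578, 601]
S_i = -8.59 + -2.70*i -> [-8.59, -11.29, -13.99, -16.69, -19.39]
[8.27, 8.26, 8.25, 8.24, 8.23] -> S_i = 8.27 + -0.01*i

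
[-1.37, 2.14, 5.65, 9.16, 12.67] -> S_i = -1.37 + 3.51*i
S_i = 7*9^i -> [7, 63, 567, 5103, 45927]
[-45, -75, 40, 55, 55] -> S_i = Random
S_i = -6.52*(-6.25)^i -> [-6.52, 40.75, -254.69, 1591.8, -9948.73]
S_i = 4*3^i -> [4, 12, 36, 108, 324]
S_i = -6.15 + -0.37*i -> [-6.15, -6.52, -6.89, -7.26, -7.63]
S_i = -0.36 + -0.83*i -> [-0.36, -1.19, -2.02, -2.85, -3.68]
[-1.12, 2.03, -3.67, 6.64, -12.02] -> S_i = -1.12*(-1.81)^i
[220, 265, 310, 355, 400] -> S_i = 220 + 45*i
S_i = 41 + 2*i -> [41, 43, 45, 47, 49]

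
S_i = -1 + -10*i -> [-1, -11, -21, -31, -41]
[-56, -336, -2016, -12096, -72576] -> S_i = -56*6^i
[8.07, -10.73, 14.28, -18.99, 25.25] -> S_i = 8.07*(-1.33)^i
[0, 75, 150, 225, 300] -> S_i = 0 + 75*i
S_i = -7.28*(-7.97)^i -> [-7.28, 58.02, -462.43, 3685.58, -29374.11]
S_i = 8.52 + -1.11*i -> [8.52, 7.41, 6.3, 5.19, 4.08]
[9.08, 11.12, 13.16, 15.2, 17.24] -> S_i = 9.08 + 2.04*i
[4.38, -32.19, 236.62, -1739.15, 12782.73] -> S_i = 4.38*(-7.35)^i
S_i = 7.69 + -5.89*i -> [7.69, 1.8, -4.09, -9.98, -15.87]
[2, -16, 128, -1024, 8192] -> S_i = 2*-8^i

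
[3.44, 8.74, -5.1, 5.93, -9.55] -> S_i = Random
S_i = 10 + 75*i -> [10, 85, 160, 235, 310]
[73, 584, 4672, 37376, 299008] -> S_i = 73*8^i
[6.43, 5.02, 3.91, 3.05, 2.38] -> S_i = 6.43*0.78^i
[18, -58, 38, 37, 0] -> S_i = Random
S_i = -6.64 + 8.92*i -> [-6.64, 2.28, 11.2, 20.12, 29.04]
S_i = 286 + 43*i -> [286, 329, 372, 415, 458]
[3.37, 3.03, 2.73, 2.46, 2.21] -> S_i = 3.37*0.90^i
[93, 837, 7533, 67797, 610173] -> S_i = 93*9^i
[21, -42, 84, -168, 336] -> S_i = 21*-2^i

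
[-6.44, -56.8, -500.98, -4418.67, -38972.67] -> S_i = -6.44*8.82^i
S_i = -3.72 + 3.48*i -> [-3.72, -0.24, 3.24, 6.72, 10.2]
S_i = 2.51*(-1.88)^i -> [2.51, -4.72, 8.87, -16.68, 31.35]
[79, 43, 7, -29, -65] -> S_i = 79 + -36*i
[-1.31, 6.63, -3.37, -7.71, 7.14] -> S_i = Random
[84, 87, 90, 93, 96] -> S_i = 84 + 3*i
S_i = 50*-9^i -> [50, -450, 4050, -36450, 328050]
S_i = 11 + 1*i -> [11, 12, 13, 14, 15]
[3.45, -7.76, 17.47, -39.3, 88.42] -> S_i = 3.45*(-2.25)^i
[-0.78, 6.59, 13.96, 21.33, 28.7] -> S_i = -0.78 + 7.37*i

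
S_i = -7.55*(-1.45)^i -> [-7.55, 10.95, -15.87, 23.02, -33.37]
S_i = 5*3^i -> [5, 15, 45, 135, 405]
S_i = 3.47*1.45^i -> [3.47, 5.03, 7.3, 10.58, 15.34]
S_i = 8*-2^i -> [8, -16, 32, -64, 128]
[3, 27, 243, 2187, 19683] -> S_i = 3*9^i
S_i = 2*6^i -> [2, 12, 72, 432, 2592]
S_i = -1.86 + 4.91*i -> [-1.86, 3.05, 7.96, 12.87, 17.78]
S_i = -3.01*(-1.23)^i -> [-3.01, 3.7, -4.55, 5.6, -6.89]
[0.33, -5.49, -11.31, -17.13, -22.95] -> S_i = 0.33 + -5.82*i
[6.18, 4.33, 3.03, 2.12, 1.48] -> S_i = 6.18*0.70^i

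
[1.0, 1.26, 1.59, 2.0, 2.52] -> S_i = 1.00*1.26^i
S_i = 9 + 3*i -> [9, 12, 15, 18, 21]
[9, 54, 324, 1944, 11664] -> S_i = 9*6^i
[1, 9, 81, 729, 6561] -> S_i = 1*9^i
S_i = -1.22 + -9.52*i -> [-1.22, -10.74, -20.26, -29.78, -39.3]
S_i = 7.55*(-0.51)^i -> [7.55, -3.85, 1.96, -1.0, 0.51]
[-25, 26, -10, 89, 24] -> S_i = Random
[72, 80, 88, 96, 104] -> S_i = 72 + 8*i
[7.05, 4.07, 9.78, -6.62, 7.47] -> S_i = Random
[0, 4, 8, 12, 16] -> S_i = 0 + 4*i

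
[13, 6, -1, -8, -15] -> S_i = 13 + -7*i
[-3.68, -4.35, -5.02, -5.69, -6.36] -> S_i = -3.68 + -0.67*i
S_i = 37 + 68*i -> [37, 105, 173, 241, 309]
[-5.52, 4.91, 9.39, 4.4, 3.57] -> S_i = Random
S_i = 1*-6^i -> [1, -6, 36, -216, 1296]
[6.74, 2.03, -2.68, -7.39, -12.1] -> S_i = 6.74 + -4.71*i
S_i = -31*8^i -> [-31, -248, -1984, -15872, -126976]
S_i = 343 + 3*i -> [343, 346, 349, 352, 355]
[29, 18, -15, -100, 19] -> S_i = Random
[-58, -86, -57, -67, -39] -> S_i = Random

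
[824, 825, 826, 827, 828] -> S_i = 824 + 1*i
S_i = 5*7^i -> [5, 35, 245, 1715, 12005]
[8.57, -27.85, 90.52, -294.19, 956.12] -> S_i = 8.57*(-3.25)^i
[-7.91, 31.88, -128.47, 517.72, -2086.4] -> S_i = -7.91*(-4.03)^i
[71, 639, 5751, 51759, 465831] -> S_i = 71*9^i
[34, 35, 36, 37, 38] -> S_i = 34 + 1*i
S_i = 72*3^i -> [72, 216, 648, 1944, 5832]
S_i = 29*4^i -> [29, 116, 464, 1856, 7424]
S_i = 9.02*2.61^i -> [9.02, 23.54, 61.45, 160.37, 418.57]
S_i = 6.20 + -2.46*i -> [6.2, 3.74, 1.28, -1.18, -3.64]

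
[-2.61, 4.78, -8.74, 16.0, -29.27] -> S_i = -2.61*(-1.83)^i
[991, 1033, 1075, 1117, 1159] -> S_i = 991 + 42*i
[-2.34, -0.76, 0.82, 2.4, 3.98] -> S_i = -2.34 + 1.58*i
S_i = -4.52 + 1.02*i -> [-4.52, -3.5, -2.48, -1.46, -0.44]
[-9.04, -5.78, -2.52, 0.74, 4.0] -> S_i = -9.04 + 3.26*i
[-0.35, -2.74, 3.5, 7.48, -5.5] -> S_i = Random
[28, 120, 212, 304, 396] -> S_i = 28 + 92*i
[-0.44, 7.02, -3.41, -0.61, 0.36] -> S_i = Random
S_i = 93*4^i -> [93, 372, 1488, 5952, 23808]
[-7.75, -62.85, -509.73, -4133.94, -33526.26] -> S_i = -7.75*8.11^i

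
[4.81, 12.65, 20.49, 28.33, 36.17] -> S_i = 4.81 + 7.84*i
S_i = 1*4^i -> [1, 4, 16, 64, 256]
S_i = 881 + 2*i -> [881, 883, 885, 887, 889]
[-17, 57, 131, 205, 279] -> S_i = -17 + 74*i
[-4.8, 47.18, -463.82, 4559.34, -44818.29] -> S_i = -4.80*(-9.83)^i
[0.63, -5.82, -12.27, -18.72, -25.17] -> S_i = 0.63 + -6.45*i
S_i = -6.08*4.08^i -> [-6.08, -24.81, -101.21, -412.94, -1684.78]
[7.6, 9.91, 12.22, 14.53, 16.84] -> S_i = 7.60 + 2.31*i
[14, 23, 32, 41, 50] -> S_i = 14 + 9*i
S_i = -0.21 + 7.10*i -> [-0.21, 6.89, 13.99, 21.09, 28.19]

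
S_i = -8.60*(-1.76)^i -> [-8.6, 15.14, -26.64, 46.89, -82.52]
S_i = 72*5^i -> [72, 360, 1800, 9000, 45000]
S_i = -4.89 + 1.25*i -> [-4.89, -3.64, -2.39, -1.14, 0.11]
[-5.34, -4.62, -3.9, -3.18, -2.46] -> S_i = -5.34 + 0.72*i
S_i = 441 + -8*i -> [441, 433, 425, 417, 409]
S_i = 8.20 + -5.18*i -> [8.2, 3.02, -2.16, -7.34, -12.52]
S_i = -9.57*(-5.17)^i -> [-9.57, 49.48, -255.8, 1322.46, -6837.13]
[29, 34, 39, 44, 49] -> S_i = 29 + 5*i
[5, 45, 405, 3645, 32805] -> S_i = 5*9^i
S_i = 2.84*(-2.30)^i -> [2.84, -6.53, 15.02, -34.55, 79.47]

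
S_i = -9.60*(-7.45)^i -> [-9.6, 71.52, -532.82, 3969.54, -29573.06]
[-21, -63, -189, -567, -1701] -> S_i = -21*3^i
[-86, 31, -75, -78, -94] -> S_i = Random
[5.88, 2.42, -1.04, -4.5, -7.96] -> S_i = 5.88 + -3.46*i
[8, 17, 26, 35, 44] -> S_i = 8 + 9*i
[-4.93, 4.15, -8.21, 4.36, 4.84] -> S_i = Random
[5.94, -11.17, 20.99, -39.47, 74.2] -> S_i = 5.94*(-1.88)^i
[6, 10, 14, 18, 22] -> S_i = 6 + 4*i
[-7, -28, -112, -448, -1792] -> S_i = -7*4^i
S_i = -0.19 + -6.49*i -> [-0.19, -6.68, -13.17, -19.66, -26.15]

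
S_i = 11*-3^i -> [11, -33, 99, -297, 891]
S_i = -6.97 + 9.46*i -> [-6.97, 2.49, 11.95, 21.41, 30.87]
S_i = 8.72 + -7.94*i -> [8.72, 0.78, -7.16, -15.1, -23.04]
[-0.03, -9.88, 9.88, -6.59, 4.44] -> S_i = Random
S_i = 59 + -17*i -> [59, 42, 25, 8, -9]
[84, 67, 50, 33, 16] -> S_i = 84 + -17*i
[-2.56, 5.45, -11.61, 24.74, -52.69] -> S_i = -2.56*(-2.13)^i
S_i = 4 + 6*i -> [4, 10, 16, 22, 28]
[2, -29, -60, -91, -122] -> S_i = 2 + -31*i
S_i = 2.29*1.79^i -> [2.29, 4.1, 7.34, 13.13, 23.51]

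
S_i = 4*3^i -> [4, 12, 36, 108, 324]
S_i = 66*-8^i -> [66, -528, 4224, -33792, 270336]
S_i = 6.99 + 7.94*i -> [6.99, 14.93, 22.87, 30.81, 38.75]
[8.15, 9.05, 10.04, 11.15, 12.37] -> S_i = 8.15*1.11^i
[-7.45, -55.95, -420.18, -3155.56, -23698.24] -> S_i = -7.45*7.51^i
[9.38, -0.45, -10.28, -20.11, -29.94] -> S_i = 9.38 + -9.83*i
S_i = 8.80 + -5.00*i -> [8.8, 3.8, -1.2, -6.2, -11.2]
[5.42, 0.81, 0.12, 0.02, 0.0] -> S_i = 5.42*0.15^i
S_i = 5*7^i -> [5, 35, 245, 1715, 12005]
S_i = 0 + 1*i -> [0, 1, 2, 3, 4]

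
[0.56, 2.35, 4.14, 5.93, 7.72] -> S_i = 0.56 + 1.79*i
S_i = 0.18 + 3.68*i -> [0.18, 3.86, 7.54, 11.22, 14.9]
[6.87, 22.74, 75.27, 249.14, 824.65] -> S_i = 6.87*3.31^i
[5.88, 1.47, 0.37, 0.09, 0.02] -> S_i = 5.88*0.25^i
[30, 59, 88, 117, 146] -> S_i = 30 + 29*i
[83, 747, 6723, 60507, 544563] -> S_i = 83*9^i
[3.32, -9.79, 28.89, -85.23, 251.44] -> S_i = 3.32*(-2.95)^i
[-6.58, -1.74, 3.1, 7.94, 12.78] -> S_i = -6.58 + 4.84*i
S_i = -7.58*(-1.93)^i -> [-7.58, 14.63, -28.23, 54.49, -105.17]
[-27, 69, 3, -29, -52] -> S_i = Random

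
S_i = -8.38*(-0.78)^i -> [-8.38, 6.54, -5.1, 3.98, -3.1]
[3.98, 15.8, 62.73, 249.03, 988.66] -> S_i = 3.98*3.97^i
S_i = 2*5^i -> [2, 10, 50, 250, 1250]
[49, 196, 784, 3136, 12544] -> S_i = 49*4^i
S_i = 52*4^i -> [52, 208, 832, 3328, 13312]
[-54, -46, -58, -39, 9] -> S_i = Random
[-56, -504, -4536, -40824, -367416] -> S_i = -56*9^i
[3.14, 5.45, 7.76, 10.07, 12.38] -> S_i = 3.14 + 2.31*i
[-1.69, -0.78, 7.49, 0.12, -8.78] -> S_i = Random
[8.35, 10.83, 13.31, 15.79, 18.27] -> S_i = 8.35 + 2.48*i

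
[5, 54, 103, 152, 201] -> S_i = 5 + 49*i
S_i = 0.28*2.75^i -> [0.28, 0.77, 2.12, 5.82, 16.01]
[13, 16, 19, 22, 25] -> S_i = 13 + 3*i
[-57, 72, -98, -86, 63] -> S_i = Random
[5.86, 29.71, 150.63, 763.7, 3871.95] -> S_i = 5.86*5.07^i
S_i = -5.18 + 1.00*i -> [-5.18, -4.18, -3.18, -2.18, -1.18]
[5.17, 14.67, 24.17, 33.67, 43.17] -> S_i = 5.17 + 9.50*i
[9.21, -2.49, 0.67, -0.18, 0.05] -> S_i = 9.21*(-0.27)^i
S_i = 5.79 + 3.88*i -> [5.79, 9.67, 13.55, 17.43, 21.31]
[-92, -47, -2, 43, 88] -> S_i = -92 + 45*i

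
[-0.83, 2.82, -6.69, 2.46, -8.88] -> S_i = Random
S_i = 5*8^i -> [5, 40, 320, 2560, 20480]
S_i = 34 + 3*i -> [34, 37, 40, 43, 46]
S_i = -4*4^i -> [-4, -16, -64, -256, -1024]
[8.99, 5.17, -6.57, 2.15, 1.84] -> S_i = Random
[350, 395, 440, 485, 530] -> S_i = 350 + 45*i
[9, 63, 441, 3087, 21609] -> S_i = 9*7^i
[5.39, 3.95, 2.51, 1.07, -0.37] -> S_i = 5.39 + -1.44*i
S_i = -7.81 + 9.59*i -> [-7.81, 1.78, 11.37, 20.96, 30.55]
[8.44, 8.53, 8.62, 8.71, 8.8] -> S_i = 8.44 + 0.09*i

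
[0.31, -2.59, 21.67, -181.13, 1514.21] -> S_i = 0.31*(-8.36)^i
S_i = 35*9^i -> [35, 315, 2835, 25515, 229635]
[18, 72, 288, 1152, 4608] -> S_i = 18*4^i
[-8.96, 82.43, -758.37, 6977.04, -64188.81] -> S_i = -8.96*(-9.20)^i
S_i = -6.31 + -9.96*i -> [-6.31, -16.27, -26.23, -36.19, -46.15]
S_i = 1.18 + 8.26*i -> [1.18, 9.44, 17.7, 25.96, 34.22]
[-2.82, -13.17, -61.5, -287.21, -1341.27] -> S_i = -2.82*4.67^i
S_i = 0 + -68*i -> [0, -68, -136, -204, -272]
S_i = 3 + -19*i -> [3, -16, -35, -54, -73]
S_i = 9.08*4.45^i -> [9.08, 40.41, 179.81, 800.14, 3560.62]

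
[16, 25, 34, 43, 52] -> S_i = 16 + 9*i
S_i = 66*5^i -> [66, 330, 1650, 8250, 41250]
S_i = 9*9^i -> [9, 81, 729, 6561, 59049]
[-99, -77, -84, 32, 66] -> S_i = Random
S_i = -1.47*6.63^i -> [-1.47, -9.75, -64.62, -428.41, -2840.35]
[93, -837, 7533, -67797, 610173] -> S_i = 93*-9^i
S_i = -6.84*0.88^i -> [-6.84, -6.02, -5.3, -4.66, -4.1]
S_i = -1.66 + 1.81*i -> [-1.66, 0.15, 1.96, 3.77, 5.58]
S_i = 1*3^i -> [1, 3, 9, 27, 81]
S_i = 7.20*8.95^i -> [7.2, 64.44, 576.74, 5161.81, 46198.16]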